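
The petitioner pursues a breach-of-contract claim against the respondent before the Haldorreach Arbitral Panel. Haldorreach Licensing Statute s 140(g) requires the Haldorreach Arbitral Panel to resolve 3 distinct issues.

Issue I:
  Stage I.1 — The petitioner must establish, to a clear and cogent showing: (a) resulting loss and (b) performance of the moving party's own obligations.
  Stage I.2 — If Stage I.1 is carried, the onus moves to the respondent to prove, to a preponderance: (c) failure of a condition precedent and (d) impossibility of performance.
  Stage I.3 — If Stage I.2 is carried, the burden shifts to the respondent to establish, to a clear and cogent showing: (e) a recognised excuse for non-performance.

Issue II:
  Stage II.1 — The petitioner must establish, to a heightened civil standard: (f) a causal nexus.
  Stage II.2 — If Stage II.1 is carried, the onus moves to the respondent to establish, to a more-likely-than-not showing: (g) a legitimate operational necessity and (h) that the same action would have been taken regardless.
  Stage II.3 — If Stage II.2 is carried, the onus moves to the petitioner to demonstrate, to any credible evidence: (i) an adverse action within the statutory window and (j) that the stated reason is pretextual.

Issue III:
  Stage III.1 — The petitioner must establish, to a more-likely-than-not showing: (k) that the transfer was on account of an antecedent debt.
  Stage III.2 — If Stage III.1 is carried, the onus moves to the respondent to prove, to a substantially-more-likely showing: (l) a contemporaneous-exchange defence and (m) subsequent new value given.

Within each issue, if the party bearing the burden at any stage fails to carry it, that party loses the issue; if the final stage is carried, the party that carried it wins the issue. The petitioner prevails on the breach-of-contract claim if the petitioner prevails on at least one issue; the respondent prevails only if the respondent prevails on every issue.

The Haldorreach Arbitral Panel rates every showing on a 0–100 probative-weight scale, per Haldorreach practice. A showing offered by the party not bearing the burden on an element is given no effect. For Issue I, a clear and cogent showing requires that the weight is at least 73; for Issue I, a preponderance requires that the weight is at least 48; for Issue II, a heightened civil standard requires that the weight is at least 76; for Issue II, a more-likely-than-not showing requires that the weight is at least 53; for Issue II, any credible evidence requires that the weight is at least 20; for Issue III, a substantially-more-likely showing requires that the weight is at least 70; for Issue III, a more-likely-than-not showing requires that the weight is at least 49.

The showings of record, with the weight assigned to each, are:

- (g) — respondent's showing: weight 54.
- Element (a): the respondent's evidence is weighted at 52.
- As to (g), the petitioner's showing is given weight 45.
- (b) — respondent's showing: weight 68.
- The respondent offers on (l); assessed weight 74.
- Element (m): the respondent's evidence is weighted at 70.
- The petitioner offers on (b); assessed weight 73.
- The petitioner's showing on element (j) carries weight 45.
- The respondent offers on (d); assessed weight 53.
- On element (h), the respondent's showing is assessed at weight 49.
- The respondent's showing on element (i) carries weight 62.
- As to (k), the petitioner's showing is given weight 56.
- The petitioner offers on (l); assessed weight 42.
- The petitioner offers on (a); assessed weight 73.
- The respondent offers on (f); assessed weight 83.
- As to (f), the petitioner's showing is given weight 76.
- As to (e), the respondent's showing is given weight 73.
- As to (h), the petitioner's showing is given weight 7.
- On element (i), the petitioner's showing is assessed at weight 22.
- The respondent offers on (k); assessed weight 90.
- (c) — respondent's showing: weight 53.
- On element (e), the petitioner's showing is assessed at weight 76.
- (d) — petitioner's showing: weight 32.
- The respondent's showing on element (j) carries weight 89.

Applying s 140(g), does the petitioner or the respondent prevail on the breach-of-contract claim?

petitioner

— Issue I —
Stage I.1 — burden on petitioner; standard: a clear and cogent showing (weight is at least 73).
    (a): 73 (respondent's 52 disregarded) ≥ 73 [met]
    (b): 73 (respondent's 68 disregarded) ≥ 73 [met]
  All elements met. The burden passes to the respondent.
Stage I.2 — burden on respondent; standard: a preponderance (weight is at least 48).
    (c): 53 ≥ 48 [met]
    (d): 53 (petitioner's 32 disregarded) ≥ 48 [met]
  Stage I.2 carried; the burden remains with the respondent.
Stage I.3 — burden on respondent; standard: a clear and cogent showing (weight is at least 73).
    (e): 73 (petitioner's 76 disregarded) ≥ 73 [met]
  Stage I.3 carried; the final stage is satisfied.
With every stage satisfied, the respondent prevails on this issue.
— Issue II —
At Stage II.1 the petitioner must meet a heightened civil standard (weight is at least 76): on (f) the weight is 76 (the respondent's 83 is given no effect), ≥ 76, so (f) meets the standard.
  Stage II.1 carried; the burden shifts to the respondent.
At Stage II.2 the respondent must meet a more-likely-than-not showing (weight is at least 53): on (g) the weight is 54 (the petitioner's 45 is given no effect), which does reach 53, so (g) meets the standard; on (h) the weight is 49 (the petitioner's 7 is given no effect), < 53, so (h) does not meet the standard.
  The respondent does not carry Stage II.2.
The analysis ends at Stage II.2; the petitioner prevails on this issue.
— Issue III —
Stage III.1 (petitioner, a more-likely-than-not showing, weight is at least 49): (k) 56 (respondent's 90 disregarded) ≥ 49 — meets.
  The petitioner carries Stage III.1; the respondent now bears the burden.
Stage III.2 (respondent, a substantially-more-likely showing, weight is at least 70): (l) 74 (petitioner's 42 disregarded) ≥ 70 — meets; (m) 70 ≥ 70 — meets.
  Stage III.2 carried; the final stage is satisfied.
All stages carried — the respondent prevails on this issue.
Per-issue: Issue I → respondent; Issue II → petitioner; Issue III → respondent. The petitioner must prevail on at least one issue; overall, the petitioner prevails.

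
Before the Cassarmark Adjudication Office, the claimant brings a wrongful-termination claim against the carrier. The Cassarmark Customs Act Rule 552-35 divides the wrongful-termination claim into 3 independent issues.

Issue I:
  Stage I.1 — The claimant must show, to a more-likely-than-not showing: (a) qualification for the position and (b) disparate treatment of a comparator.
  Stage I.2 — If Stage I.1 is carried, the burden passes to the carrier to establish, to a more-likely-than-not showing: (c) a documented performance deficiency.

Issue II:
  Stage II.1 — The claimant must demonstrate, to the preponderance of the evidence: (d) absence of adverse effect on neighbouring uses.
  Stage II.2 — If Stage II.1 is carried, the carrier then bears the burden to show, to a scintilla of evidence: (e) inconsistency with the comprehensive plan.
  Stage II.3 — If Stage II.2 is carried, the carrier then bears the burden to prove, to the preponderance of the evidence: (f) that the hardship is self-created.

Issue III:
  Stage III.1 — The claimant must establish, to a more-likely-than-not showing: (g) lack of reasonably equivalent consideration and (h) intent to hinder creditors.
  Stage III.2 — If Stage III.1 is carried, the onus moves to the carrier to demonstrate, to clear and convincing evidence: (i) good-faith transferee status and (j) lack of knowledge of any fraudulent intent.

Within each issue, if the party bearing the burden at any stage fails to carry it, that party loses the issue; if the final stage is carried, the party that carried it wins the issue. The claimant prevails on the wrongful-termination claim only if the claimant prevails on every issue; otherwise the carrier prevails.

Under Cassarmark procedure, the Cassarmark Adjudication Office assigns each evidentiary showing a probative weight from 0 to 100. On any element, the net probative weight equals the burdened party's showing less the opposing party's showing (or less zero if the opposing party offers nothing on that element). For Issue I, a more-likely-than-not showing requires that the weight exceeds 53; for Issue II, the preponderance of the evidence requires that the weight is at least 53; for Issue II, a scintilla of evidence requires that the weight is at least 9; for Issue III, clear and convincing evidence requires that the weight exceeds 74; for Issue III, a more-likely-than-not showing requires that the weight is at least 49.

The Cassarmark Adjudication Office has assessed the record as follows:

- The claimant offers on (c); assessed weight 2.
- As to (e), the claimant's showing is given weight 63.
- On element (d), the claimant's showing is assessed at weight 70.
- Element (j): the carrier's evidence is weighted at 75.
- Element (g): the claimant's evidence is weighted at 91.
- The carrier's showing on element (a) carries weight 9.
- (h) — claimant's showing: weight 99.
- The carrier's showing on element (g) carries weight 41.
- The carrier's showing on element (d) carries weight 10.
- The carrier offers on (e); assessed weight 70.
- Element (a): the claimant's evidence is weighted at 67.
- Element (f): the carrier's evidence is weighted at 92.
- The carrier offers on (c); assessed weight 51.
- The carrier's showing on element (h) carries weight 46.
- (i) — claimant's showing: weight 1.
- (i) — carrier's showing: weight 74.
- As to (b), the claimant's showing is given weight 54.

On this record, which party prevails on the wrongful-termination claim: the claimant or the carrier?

claimant

— Issue I —
At Stage I.1 the claimant must meet a more-likely-than-not showing (weight exceeds 53): on (a) the weight is 67 less the opposing 9 gives net 58, which does exceed 53, so (a) meets the standard; on (b) the weight is 54, > 53, so (b) meets the standard.
  Stage I.1 is satisfied; the onus moves to the carrier.
At Stage I.2 the carrier must meet a more-likely-than-not showing (weight exceeds 53): on (c) the weight is 51 less the opposing 2 gives net 49, ≤ 53, so (c) does not meet the standard.
  Stage I.2 not carried; the carrier fails its burden.
The analysis ends at Stage I.2; the claimant prevails on this issue.
— Issue II —
Stage II.1 (claimant, the preponderance of the evidence, weight is at least 53): (d) net 70−10=60 ≥ 53 — meets.
  Stage II.1 carried; the burden shifts to the carrier.
Stage II.2 (carrier, a scintilla of evidence, weight is at least 9): (e) net 70−63=7 < 9 — fails.
  Stage II.2 not carried; the carrier fails its burden.
The analysis ends at Stage II.2; the claimant prevails on this issue.
— Issue III —
Stage III.1 — burden on claimant; standard: a more-likely-than-not showing (weight is at least 49).
    (g): 91 − 41 = 50 ≥ 49 [met]
    (h): 99 − 46 = 53 ≥ 49 [met]
  All elements met. The burden passes to the carrier.
Stage III.2 — burden on carrier; standard: clear and convincing evidence (weight exceeds 74).
    (i): 74 − 1 = 73 ≤ 74 [not met]
    (j): 75 > 74 [met]
  Stage III.2 not carried; the carrier fails its burden.
The analysis ends at Stage III.2; the claimant prevails on this issue.
Per-issue: Issue I → claimant; Issue II → claimant; Issue III → claimant. The claimant must prevail on every issue; overall, the claimant prevails.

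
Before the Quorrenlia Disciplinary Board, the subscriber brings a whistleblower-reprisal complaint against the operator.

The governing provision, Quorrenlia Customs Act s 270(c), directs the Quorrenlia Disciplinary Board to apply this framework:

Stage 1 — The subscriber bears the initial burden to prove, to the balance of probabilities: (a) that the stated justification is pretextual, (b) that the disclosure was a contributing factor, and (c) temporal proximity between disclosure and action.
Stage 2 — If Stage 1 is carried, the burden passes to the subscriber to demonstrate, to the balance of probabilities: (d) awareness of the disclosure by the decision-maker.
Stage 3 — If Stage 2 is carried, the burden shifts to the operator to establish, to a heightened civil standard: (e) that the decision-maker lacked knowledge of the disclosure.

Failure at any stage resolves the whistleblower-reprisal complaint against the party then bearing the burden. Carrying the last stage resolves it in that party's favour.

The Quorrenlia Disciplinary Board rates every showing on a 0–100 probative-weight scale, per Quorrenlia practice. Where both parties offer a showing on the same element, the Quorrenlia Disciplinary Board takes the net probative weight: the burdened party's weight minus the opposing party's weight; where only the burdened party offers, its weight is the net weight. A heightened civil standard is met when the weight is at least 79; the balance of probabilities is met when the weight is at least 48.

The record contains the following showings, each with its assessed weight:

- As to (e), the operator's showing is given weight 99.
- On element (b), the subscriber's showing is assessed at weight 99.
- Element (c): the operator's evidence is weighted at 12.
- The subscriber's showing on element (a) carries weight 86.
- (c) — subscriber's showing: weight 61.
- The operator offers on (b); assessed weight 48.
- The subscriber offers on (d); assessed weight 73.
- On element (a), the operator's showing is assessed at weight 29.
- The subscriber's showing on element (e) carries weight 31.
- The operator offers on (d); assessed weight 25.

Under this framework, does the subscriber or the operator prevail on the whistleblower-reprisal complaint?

subscriber

At Stage 1 the subscriber must meet the balance of probabilities (weight is at least 48): on (a) the weight is 86 less the opposing 29 gives net 57, ≥ 48, so (a) meets the standard; on (b) the weight is 99 less the opposing 48 gives net 51, ≥ 48, so (b) meets the standard; on (c) the weight is 61 less the opposing 12 gives net 49, ≥ 48, so (c) meets the standard.
  All elements met. The subscriber retains the burden for Stage 2.
At Stage 2 the subscriber must meet the balance of probabilities (weight is at least 48): on (d) the weight is 73 less the opposing 25 gives net 48, ≥ 48, so (d) meets the standard.
  The subscriber carries Stage 2; the operator now bears the burden.
At Stage 3 the operator must meet a heightened civil standard (weight is at least 79): on (e) the weight is 99 less the opposing 31 gives net 68, < 79, so (e) does not meet the standard.
  The operator does not carry Stage 3.
So the subscriber prevails.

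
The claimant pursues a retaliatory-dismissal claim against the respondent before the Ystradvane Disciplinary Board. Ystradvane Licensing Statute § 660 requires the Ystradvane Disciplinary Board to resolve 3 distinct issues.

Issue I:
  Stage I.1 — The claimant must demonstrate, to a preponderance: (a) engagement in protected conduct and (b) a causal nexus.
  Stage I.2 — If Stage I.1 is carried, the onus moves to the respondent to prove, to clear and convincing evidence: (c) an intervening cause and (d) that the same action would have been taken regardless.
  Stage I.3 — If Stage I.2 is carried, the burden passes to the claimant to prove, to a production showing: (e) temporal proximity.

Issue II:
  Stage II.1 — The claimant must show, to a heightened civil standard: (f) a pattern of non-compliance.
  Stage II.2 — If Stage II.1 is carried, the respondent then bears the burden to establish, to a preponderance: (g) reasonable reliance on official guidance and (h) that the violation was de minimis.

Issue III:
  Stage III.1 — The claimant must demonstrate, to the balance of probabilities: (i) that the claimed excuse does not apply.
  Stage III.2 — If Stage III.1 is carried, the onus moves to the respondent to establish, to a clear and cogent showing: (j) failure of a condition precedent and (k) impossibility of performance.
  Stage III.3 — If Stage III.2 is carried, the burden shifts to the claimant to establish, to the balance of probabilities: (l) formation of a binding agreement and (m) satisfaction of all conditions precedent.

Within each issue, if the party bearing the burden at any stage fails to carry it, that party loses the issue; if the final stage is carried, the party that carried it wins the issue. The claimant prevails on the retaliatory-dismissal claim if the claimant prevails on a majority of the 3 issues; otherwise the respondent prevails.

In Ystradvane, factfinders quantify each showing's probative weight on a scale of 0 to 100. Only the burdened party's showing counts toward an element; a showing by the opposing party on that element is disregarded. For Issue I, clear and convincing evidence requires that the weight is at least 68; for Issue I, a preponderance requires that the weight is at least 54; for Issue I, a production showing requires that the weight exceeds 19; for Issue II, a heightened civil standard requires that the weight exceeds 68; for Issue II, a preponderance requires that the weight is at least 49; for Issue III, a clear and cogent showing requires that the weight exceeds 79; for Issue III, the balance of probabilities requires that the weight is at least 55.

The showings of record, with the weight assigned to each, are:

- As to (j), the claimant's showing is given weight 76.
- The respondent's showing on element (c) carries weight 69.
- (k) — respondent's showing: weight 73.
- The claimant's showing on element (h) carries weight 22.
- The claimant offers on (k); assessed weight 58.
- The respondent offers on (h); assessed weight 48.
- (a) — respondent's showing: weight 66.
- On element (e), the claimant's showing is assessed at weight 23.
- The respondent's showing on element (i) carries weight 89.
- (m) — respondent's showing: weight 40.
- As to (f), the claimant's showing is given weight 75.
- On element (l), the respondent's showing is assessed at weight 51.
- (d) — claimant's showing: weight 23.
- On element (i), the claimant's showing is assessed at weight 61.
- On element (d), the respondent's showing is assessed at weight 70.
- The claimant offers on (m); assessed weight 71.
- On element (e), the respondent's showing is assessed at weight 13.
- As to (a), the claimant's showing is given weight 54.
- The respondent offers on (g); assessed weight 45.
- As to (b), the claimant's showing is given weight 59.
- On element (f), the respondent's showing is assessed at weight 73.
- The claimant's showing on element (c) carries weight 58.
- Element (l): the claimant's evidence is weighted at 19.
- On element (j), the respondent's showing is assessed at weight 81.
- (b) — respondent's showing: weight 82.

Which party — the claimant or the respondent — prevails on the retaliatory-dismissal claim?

claimant

— Issue I —
Stage I.1 (claimant, a preponderance, weight is at least 54): (a) 54 (respondent's 66 disregarded) ≥ 54 — meets; (b) 59 (respondent's 82 disregarded) ≥ 54 — meets.
  All elements met. The burden passes to the respondent.
Stage I.2 (respondent, clear and convincing evidence, weight is at least 68): (c) 69 (claimant's 58 disregarded) ≥ 68 — meets; (d) 70 (claimant's 23 disregarded) ≥ 68 — meets.
  Stage I.2 is satisfied; the onus moves to the claimant.
Stage I.3 (claimant, a production showing, weight exceeds 19): (e) 23 (respondent's 13 disregarded) > 19 — meets.
  Stage I.3 carried; the final stage is satisfied.
All stages carried — the claimant prevails on this issue.
— Issue II —
At Stage II.1 the claimant must meet a heightened civil standard (weight exceeds 68): on (f) the weight is 75 (the respondent's 73 is given no effect), > 68, so (f) meets the standard.
  Stage II.1 carried; the burden shifts to the respondent.
At Stage II.2 the respondent must meet a preponderance (weight is at least 49): on (g) the weight is 45, < 49, so (g) does not meet the standard; on (h) the weight is 48 (the claimant's 22 is given no effect), < 49, so (h) does not meet the standard.
  Stage II.2 not carried; the respondent fails its burden.
The analysis ends at Stage II.2; the claimant prevails on this issue.
— Issue III —
Stage III.1 — burden on claimant; standard: the balance of probabilities (weight is at least 55).
    (i): 61 (respondent's 89 disregarded) ≥ 55 [met]
  Stage III.1 is satisfied; the onus moves to the respondent.
Stage III.2 — burden on respondent; standard: a clear and cogent showing (weight exceeds 79).
    (j): 81 (claimant's 76 disregarded) > 79 [met]
    (k): 73 (claimant's 58 disregarded) ≤ 79 [not met]
  The respondent does not carry Stage III.2.
So the claimant prevails on this issue.
Per-issue: Issue I → claimant; Issue II → claimant; Issue III → claimant. The claimant must prevail on a majority of issues; overall, the claimant prevails.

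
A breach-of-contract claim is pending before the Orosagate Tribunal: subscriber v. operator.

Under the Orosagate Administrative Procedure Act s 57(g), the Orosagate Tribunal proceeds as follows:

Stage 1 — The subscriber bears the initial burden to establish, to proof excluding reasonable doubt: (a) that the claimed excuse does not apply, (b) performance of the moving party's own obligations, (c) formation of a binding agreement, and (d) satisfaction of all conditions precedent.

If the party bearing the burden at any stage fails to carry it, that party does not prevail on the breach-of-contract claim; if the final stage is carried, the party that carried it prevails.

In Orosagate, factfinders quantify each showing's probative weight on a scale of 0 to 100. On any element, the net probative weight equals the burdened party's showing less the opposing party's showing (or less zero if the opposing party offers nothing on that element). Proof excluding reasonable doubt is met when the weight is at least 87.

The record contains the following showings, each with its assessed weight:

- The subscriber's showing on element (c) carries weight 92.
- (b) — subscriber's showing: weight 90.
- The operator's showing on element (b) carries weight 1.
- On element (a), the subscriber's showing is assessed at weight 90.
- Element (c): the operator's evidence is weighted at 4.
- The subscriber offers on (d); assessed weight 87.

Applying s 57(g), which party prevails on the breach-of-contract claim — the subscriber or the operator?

Stage 1 — burden on subscriber; standard: proof excluding reasonable doubt (weight is at least 87).
    (a): 90 ≥ 87 [met]
    (b): 90 − 1 = 89 ≥ 87 [met]
    (c): 92 − 4 = 88 ≥ 87 [met]
    (d): 87 ≥ 87 [met]
  The subscriber carries the last stage.
With every stage satisfied, the subscriber prevails.

subscriber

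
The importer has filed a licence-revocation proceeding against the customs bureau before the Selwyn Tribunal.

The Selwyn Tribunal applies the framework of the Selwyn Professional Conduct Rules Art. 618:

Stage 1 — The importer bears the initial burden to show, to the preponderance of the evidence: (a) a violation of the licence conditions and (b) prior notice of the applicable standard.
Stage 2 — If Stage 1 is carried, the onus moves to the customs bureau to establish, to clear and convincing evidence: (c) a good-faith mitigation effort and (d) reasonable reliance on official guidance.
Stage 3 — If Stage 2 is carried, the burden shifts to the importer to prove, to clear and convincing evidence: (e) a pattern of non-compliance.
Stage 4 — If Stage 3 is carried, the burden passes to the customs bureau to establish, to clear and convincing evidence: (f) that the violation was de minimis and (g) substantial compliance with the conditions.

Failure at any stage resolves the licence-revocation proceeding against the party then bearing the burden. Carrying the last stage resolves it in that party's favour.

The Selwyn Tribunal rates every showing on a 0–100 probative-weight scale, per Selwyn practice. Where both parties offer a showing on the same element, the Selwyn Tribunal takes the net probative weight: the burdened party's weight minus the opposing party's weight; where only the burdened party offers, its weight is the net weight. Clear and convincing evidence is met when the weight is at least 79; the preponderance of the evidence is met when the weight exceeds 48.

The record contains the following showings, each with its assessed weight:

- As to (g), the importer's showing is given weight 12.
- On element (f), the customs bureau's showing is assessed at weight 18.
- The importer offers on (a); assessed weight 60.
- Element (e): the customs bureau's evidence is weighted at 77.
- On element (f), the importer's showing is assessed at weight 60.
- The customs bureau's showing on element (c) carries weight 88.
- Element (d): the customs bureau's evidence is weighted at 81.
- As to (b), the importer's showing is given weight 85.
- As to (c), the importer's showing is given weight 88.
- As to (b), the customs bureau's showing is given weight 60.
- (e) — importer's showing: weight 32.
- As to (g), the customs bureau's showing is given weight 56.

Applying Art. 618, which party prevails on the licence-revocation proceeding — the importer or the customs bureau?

customs bureau

Stage 1 — burden on importer; standard: the preponderance of the evidence (weight exceeds 48).
    (a): 60 > 48 [met]
    (b): 85 − 60 = 25 ≤ 48 [not met]
  The importer does not carry Stage 1.
So the customs bureau prevails.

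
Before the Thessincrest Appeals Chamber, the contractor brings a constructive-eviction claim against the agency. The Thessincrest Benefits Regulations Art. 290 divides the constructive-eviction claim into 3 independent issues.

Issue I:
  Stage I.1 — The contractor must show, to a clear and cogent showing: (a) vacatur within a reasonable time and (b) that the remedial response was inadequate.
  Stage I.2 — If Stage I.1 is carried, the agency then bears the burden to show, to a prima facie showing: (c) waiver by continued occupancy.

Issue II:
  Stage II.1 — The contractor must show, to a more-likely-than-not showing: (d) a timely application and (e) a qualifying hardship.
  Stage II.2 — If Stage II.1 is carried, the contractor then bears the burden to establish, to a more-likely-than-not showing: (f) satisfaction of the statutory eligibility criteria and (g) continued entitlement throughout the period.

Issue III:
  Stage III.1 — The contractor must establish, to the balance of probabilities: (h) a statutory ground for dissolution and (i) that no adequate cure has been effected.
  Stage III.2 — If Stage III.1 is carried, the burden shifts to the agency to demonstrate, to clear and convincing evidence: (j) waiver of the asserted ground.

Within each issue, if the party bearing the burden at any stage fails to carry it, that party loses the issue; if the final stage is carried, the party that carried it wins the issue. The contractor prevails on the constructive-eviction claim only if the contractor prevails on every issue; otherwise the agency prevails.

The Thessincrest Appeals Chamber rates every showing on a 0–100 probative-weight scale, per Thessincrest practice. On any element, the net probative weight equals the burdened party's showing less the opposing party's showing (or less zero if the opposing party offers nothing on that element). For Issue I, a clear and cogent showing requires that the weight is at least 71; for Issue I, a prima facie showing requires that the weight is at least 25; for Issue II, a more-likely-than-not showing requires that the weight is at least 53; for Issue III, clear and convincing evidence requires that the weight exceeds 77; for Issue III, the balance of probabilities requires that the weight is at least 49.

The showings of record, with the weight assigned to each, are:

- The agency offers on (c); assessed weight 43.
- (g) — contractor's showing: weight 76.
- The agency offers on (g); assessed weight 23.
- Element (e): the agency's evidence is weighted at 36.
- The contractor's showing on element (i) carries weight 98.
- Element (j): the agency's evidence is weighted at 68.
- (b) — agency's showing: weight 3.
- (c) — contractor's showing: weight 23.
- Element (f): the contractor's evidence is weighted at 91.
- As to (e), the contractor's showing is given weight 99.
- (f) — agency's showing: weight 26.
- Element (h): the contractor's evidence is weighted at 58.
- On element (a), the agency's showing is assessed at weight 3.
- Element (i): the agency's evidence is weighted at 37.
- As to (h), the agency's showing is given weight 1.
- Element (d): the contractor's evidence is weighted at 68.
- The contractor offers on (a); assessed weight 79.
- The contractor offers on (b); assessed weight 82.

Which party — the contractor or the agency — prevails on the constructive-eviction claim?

— Issue I —
Stage I.1 — burden on contractor; standard: a clear and cogent showing (weight is at least 71).
    (a): 79 − 3 = 76 ≥ 71 [met]
    (b): 82 − 3 = 79 ≥ 71 [met]
  Stage I.1 carried; the burden shifts to the agency.
Stage I.2 — burden on agency; standard: a prima facie showing (weight is at least 25).
    (c): 43 − 23 = 20 < 25 [not met]
  Not every element is met, so the agency fails to carry Stage I.2.
The contractor prevails on this issue.
— Issue II —
Stage II.1 (contractor, a more-likely-than-not showing, weight is at least 53): (d) 68 ≥ 53 — meets; (e) net 99−36=63 ≥ 53 — meets.
  Stage II.1 is satisfied; the contractor continues to bear the burden.
Stage II.2 (contractor, a more-likely-than-not showing, weight is at least 53): (f) net 91−26=65 ≥ 53 — meets; (g) net 76−23=53 ≥ 53 — meets.
  The contractor carries the last stage.
With every stage satisfied, the contractor prevails on this issue.
— Issue III —
Stage III.1 — burden on contractor; standard: the balance of probabilities (weight is at least 49).
    (h): 58 − 1 = 57 ≥ 49 [met]
    (i): 98 − 37 = 61 ≥ 49 [met]
  The contractor carries Stage III.1; the agency now bears the burden.
Stage III.2 — burden on agency; standard: clear and convincing evidence (weight exceeds 77).
    (j): 68 ≤ 77 [not met]
  The agency does not carry Stage III.2.
The analysis ends at Stage III.2; the contractor prevails on this issue.
Per-issue: Issue I → contractor; Issue II → contractor; Issue III → contractor. The contractor must prevail on every issue; overall, the contractor prevails.

contractor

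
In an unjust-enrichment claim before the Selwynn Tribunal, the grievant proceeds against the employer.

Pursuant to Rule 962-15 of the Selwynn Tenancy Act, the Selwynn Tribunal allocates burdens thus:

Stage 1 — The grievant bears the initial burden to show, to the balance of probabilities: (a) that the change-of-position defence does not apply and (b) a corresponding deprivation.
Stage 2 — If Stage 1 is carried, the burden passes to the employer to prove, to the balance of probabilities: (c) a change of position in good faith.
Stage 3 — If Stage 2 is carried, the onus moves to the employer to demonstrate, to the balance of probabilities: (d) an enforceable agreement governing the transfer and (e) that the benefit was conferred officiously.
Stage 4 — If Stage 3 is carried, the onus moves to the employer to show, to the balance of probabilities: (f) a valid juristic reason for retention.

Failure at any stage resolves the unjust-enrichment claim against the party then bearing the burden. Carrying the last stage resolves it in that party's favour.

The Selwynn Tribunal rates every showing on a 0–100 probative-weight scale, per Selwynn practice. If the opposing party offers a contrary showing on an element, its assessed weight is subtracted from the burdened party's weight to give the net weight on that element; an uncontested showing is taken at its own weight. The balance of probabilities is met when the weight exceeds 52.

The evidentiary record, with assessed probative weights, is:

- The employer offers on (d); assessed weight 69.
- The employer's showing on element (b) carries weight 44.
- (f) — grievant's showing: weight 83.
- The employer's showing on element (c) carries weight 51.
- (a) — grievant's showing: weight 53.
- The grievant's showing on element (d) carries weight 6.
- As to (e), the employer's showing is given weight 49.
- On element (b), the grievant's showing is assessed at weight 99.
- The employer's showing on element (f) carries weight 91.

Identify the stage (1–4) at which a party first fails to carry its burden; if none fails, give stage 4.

At Stage 1 the grievant must meet the balance of probabilities (weight exceeds 52): on (a) the weight is 53, > 52, so (a) meets the standard; on (b) the weight is 99 less the opposing 44 gives net 55, which does exceed 52, so (b) meets the standard.
  All elements met. The burden passes to the employer.
At Stage 2 the employer must meet the balance of probabilities (weight exceeds 52): on (c) the weight is 51, which does not exceed 52, so (c) does not meet the standard.
  Not every element is met, so the employer fails to carry Stage 2.
So the grievant prevails.

stage 2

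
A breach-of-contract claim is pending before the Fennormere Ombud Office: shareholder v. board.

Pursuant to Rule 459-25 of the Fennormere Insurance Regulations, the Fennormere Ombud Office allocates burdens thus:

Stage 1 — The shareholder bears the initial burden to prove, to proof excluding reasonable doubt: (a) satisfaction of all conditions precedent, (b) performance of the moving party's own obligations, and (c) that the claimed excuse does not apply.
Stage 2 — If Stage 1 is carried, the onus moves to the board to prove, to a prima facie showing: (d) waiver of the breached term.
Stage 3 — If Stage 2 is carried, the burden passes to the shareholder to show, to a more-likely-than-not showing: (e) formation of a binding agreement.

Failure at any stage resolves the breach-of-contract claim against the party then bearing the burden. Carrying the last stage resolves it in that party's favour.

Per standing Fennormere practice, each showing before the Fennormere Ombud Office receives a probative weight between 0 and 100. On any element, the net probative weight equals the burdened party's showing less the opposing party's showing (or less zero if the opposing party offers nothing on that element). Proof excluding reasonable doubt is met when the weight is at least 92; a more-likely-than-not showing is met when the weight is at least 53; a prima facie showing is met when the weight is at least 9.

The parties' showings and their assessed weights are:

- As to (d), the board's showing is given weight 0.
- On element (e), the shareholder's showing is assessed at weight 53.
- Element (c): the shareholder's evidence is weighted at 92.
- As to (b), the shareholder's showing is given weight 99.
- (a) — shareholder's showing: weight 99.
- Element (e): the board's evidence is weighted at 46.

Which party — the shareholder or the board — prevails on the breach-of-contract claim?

At Stage 1 the shareholder must meet proof excluding reasonable doubt (weight is at least 92): on (a) the weight is 99, which does reach 92, so (a) meets the standard; on (b) the weight is 99, which does reach 92, so (b) meets the standard; on (c) the weight is 92, ≥ 92, so (c) meets the standard.
  All elements met. The burden passes to the board.
At Stage 2 the board must meet a prima facie showing (weight is at least 9): on (d) the weight is 0, < 9, so (d) does not meet the standard.
  The board does not carry Stage 2.
The analysis ends at Stage 2; the shareholder prevails.

shareholder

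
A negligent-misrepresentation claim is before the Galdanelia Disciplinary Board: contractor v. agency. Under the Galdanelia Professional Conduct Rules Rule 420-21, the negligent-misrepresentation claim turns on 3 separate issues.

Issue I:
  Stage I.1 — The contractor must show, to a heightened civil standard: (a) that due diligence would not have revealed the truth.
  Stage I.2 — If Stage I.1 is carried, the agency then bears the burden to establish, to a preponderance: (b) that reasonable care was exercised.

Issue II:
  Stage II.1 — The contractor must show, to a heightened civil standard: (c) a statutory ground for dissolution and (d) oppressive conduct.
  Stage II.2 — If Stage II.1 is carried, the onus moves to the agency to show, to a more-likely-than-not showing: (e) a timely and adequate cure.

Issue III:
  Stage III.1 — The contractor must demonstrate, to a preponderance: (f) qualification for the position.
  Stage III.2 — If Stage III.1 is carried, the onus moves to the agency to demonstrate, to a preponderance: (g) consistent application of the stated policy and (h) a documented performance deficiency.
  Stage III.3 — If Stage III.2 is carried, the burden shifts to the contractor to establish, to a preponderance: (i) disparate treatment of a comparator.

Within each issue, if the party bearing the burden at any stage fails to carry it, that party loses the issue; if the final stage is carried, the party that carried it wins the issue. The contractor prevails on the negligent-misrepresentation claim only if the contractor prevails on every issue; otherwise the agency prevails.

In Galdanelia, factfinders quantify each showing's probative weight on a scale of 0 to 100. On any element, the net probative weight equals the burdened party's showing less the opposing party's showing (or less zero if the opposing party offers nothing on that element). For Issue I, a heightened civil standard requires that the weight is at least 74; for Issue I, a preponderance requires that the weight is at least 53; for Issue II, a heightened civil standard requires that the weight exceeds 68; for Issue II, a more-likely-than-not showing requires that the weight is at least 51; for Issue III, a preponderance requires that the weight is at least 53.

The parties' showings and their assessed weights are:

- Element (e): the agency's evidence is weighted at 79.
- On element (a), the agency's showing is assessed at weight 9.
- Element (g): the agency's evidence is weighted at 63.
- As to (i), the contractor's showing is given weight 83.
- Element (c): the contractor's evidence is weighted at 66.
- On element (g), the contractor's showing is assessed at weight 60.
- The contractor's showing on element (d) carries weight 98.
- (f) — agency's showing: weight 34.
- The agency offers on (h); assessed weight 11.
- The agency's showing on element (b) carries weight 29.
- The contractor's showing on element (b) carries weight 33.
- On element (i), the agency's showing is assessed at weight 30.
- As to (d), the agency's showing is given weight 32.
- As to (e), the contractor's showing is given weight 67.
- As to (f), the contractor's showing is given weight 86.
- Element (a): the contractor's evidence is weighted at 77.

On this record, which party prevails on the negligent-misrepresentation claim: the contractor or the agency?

— Issue I —
Stage I.1 (contractor, a heightened civil standard, weight is at least 74): (a) net 77−9=68 < 74 — fails.
  The contractor does not carry Stage I.1.
The analysis ends at Stage I.1; the agency prevails on this issue.
— Issue II —
Stage II.1 (contractor, a heightened civil standard, weight exceeds 68): (c) 66 ≤ 68 — fails; (d) net 98−32=66 ≤ 68 — fails.
  The contractor does not carry Stage II.1.
So the agency prevails on this issue.
— Issue III —
Stage III.1 — burden on contractor; standard: a preponderance (weight is at least 53).
    (f): 86 − 34 = 52 < 53 [not met]
  The contractor does not carry Stage III.1.
So the agency prevails on this issue.
Per-issue: Issue I → agency; Issue II → agency; Issue III → agency. The contractor must prevail on every issue; overall, the agency prevails.

agency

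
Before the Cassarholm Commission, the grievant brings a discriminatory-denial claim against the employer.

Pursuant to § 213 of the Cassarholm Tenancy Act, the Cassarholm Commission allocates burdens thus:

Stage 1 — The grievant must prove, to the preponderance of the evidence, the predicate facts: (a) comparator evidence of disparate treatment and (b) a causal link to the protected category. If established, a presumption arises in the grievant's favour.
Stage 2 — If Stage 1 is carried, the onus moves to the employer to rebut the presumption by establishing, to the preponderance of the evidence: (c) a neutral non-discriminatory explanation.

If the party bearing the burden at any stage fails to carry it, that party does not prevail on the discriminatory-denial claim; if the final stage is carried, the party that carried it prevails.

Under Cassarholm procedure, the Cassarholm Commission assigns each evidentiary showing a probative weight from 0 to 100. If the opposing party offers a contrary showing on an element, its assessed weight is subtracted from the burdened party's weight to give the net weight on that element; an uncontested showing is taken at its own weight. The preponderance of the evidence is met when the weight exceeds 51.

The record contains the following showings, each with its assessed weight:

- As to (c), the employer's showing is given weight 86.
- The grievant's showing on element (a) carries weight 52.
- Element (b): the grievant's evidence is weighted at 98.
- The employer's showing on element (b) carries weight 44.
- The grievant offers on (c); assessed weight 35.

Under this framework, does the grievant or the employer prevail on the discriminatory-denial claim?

grievant

At Stage 1 the grievant must meet the preponderance of the evidence (weight exceeds 51): on (a) the weight is 52, which does exceed 51, so (a) meets the standard; on (b) the weight is 98 less the opposing 44 gives net 54, which does exceed 51, so (b) meets the standard.
  Stage 1 carried; the burden shifts to the employer.
At Stage 2 the employer must meet the preponderance of the evidence (weight exceeds 51): on (c) the weight is 86 less the opposing 35 gives net 51, ≤ 51, so (c) does not meet the standard.
  The employer does not carry Stage 2.
The grievant prevails.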